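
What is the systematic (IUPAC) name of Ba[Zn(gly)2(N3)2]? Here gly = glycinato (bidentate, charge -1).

The 1 barium counter-ion carries a total charge of +2, so each complex ion is 2−.
Ligand charges: 2×azido (-1 each), 2×glycinato (-1 each); total -4. So Zn + (-4) = 2−, giving Zn = +2.
The complex ion is anionic, so zinc takes the -ate form zincate(II).

barium diazidobis(glycinato)zincate(II)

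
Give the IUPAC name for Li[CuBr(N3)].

lithium azidobromocuprate(I)

The 1 lithium counter-ion carries a total charge of +1, so each complex ion is 1−.
Ligand charges: 1×bromo (-1 each), 1×azido (-1 each); total -2. So Cu + (-2) = 1−, giving Cu = +1.
The complex ion is anionic, so copper takes the -ate form cuprate(I).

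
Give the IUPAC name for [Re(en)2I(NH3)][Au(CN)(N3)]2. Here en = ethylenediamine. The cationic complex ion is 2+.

amminebis(ethylenediamine)iodorhenium(III) azidocyanoaurate(I)

Both ions are complex: the cation is named first with the plain metal name, the anion second with the -ate form; each ion's ligands are alphabetised independently.
The complex cation is given as 2+; its ligand charges sum to -1, so Re = +3.
With 2 anions per cation, each anion must be 2/2 = 1−.
Anion: ligand charges sum to -2; for the ion to be 1−, Au = +1.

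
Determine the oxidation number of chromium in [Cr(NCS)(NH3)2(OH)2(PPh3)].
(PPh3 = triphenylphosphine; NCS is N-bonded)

+3

No counter-ion: the bracketed complex is neutral.
Ligand charges: 1×PPh3 neutral; 2×OH = -2; 1×NCS = -1; 2×NH3 neutral; sum -3.
Cr + (-3) = 0 ⇒ Cr is +3.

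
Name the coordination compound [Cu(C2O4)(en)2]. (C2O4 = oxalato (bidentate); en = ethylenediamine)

bis(ethylenediamine)oxalatocopper(II)

There is no counter-ion, so the complex is neutral overall.
Ligand charges: 1×oxalato (-2 each), 2×ethylenediamine (neutral); total -2. So Cu + (-2) = 0, giving Cu = +2.
Ligands are named alphabetically: ethylenediamine before oxalato.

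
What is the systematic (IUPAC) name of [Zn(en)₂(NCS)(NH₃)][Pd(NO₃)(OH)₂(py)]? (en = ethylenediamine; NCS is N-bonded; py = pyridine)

Both ions are complex: the cation is named first with the plain metal name, the anion second with the -ate form; each ion's ligands are alphabetised independently.
Zinc is always +2 in its complexes; the cation's ligand charges sum to -1, so the complex cation is 1+.
A 1:1 salt means the anion carries the equal and opposite charge, 1−.
Anion: ligand charges sum to -3; for the ion to be 1−, Pd = +2.

amminebis(ethylenediamine)isothiocyanatozinc(II) dihydroxonitrato(pyridine)palladate(II)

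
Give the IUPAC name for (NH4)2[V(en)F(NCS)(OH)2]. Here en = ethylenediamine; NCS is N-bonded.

The 2 ammonium counter-ions carry a total charge of +2, so each complex ion is 2−.
Ligand charges: 1×ethylenediamine (neutral), 2×hydroxo (-1 each), 1×fluoro (-1 each), 1×isothiocyanato (-1 each); total -4. So V + (-4) = 2−, giving V = +2.
Ligands are named alphabetically: ethylenediamine before fluoro before hydroxo before isothiocyanato.
The complex ion is anionic, so vanadium takes the -ate form vanadate(II).

ammonium (ethylenediamine)fluorodihydroxoisothiocyanatovanadate(II)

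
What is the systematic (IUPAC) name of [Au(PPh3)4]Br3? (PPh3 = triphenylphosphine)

The 3 bromide counter-ions carry a total charge of -3, so each complex ion is 3+.
Ligand charges: 4×triphenylphosphine (neutral); total 0. So Au + (0) = 3+, giving Au = +3.

tetrakis(triphenylphosphine)gold(III) bromide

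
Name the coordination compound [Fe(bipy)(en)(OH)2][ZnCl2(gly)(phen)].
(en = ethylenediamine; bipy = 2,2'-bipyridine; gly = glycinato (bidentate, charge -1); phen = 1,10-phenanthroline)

Zinc is always +2 in its complexes; the anion's ligand charges sum to -3, so the complex anion is 1−.
A 1:1 salt means the cation carries the equal and opposite charge, 1+.
Cation: ligand charges sum to -2; for the ion to be 1+, Fe = +3.

(2,2'-bipyridine)(ethylenediamine)dihydroxoiron(III) dichloro(glycinato)(1,10-phenanthroline)zincate(II)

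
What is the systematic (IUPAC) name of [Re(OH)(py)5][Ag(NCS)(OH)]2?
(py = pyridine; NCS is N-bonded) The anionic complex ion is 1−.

hydroxopentakis(pyridine)rhenium(III) hydroxoisothiocyanatoargentate(I)

The complex anion is given as 1−; its ligand charges sum to -2, so Ag = +1.
With 2 anions per cation, the cation must be 2×1 = 2+.
Cation: ligand charges sum to -1; for the ion to be 2+, Re = +3.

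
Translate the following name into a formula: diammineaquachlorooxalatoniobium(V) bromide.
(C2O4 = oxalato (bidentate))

[Nb(C2O4)Cl(H2O)(NH3)2]Br2

Ligands: 1 oxalato (C2O4, -2), 2 ammine (NH3, neutral), 1 aqua (H2O, neutral), 1 chloro (Cl, -1). Ligand charge sum = -3.
With Nb in oxidation state +5, the complex ion is [Nb...]^2+.
Charge balance with bromide (-1) requires 1 complex ion per 2 bromide.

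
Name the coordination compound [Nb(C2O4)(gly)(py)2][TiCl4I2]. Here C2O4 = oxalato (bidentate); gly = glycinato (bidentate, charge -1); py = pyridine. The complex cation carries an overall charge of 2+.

(glycinato)oxalatobis(pyridine)niobium(V) tetrachlorodiiodotitanate(IV)

Both ions are complex: the cation is named first with the plain metal name, the anion second with the -ate form; each ion's ligands are alphabetised independently.
The complex cation is given as 2+; its ligand charges sum to -3, so Nb = +5.
A 1:1 salt means the anion carries the equal and opposite charge, 2−.
Anion: ligand charges sum to -6; for the ion to be 2−, Ti = +4.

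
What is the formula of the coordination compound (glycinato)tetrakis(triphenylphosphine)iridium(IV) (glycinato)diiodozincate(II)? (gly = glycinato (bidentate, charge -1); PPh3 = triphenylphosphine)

[Ir(gly)(PPh3)4][Zn(gly)I2]3

Cation [Ir…]: ligand charges -1, Ir(IV) ⇒ ion charge 3+.
Anion [Zn…]: ligand charges -3, Zn(II) ⇒ ion charge 1−.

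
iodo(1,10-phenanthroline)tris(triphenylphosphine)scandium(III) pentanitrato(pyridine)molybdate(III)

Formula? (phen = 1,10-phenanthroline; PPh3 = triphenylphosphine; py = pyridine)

Cation [Sc…]: ligand charges -1, Sc(III) ⇒ ion charge 2+.
Anion [Mo…]: ligand charges -5, Mo(III) ⇒ ion charge 2−.

[ScI(phen)(PPh3)3][Mo(NO3)5(py)]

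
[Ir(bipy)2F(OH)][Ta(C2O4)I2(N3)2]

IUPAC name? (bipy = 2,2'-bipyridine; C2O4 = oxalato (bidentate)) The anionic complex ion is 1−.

bis(2,2'-bipyridine)fluorohydroxoiridium(III) diazidodiiodooxalatotantalate(V)

The complex anion is given as 1−; its ligand charges sum to -6, so Ta = +5.
A 1:1 salt means the cation carries the equal and opposite charge, 1+.
Cation: ligand charges sum to -2; for the ion to be 1+, Ir = +3.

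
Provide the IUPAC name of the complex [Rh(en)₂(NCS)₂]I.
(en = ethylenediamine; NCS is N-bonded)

The 1 iodide counter-ion carries a total charge of -1, so each complex ion is 1+.
Ligand charges: 2×ethylenediamine (neutral), 2×isothiocyanato (-1 each); total -2. So Rh + (-2) = 1+, giving Rh = +3.
Ligands are named alphabetically: ethylenediamine before isothiocyanato.

bis(ethylenediamine)diisothiocyanatorhodium(III) iodide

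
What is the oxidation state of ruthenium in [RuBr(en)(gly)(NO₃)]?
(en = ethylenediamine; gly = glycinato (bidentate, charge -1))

+3

No counter-ion: the bracketed complex is neutral.
Ligand charges: 1×en neutral; 1×Br = -1; 1×NO3 = -1; 1×gly = -1; sum -3.
Ru + (-3) = 0 ⇒ Ru is +3.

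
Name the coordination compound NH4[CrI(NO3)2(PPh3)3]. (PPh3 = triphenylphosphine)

ammonium iododinitratotris(triphenylphosphine)chromate(II)

The 1 ammonium counter-ion carries a total charge of +1, so each complex ion is 1−.
Ligand charges: 2×nitrato (-1 each), 3×triphenylphosphine (neutral), 1×iodo (-1 each); total -3. So Cr + (-3) = 1−, giving Cr = +2.
Ligands are named alphabetically: iodo before nitrato before triphenylphosphine.
The complex ion is anionic, so chromium takes the -ate form chromate(II).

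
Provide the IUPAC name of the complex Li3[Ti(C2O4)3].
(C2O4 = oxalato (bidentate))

lithium trioxalatotitanate(III)

The 3 lithium counter-ions carry a total charge of +3, so each complex ion is 3−.
Ligand charges: 3×oxalato (-2 each); total -6. So Ti + (-6) = 3−, giving Ti = +3.
The complex ion is anionic, so titanium takes the -ate form titanate(III).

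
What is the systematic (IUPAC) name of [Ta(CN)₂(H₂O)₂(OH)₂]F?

diaquadicyanodihydroxotantalum(V) fluoride

The 1 fluoride counter-ion carries a total charge of -1, so each complex ion is 1+.
Ligand charges: 2×cyano (-1 each), 2×aqua (neutral), 2×hydroxo (-1 each); total -4. So Ta + (-4) = 1+, giving Ta = +5.
Ligands are named alphabetically: aqua before cyano before hydroxo.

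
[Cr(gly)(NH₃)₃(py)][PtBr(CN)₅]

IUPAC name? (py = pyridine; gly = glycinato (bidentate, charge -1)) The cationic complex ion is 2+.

Both ions are complex: the cation is named first with the plain metal name, the anion second with the -ate form; each ion's ligands are alphabetised independently.
The complex cation is given as 2+; its ligand charges sum to -1, so Cr = +3.
A 1:1 salt means the anion carries the equal and opposite charge, 2−.
Anion: ligand charges sum to -6; for the ion to be 2−, Pt = +4.

triammine(glycinato)(pyridine)chromium(III) bromopentacyanoplatinate(IV)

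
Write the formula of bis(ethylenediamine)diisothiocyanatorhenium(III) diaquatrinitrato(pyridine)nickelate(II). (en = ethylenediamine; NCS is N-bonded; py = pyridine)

Cation [Re…]: ligand charges -2, Re(III) ⇒ ion charge 1+.
Anion [Ni…]: ligand charges -3, Ni(II) ⇒ ion charge 1−.
One 1+ cation balances one 1− anion.

[Re(en)2(NCS)2][Ni(H2O)2(NO3)3(py)]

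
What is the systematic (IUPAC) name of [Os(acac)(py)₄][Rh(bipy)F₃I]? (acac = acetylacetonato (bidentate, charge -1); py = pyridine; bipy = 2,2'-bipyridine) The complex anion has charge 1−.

Both ions are complex: the cation is named first with the plain metal name, the anion second with the -ate form; each ion's ligands are alphabetised independently.
The complex anion is given as 1−; its ligand charges sum to -4, so Rh = +3.
A 1:1 salt means the cation carries the equal and opposite charge, 1+.
Cation: ligand charges sum to -1; for the ion to be 1+, Os = +2.

(acetylacetonato)tetrakis(pyridine)osmium(II) (2,2'-bipyridine)trifluoroiodorhodate(III)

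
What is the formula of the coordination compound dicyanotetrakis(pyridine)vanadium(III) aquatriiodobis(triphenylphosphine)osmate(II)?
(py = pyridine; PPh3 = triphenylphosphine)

Cation [V…]: ligand charges -2, V(III) ⇒ ion charge 1+.
Anion [Os…]: ligand charges -3, Os(II) ⇒ ion charge 1−.
One 1+ cation balances one 1− anion.

[V(CN)2(py)4][Os(H2O)I3(PPh3)2]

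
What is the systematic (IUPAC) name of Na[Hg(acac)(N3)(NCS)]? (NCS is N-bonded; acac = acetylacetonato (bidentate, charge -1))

sodium (acetylacetonato)azidoisothiocyanatomercurate(II)

The 1 sodium counter-ion carries a total charge of +1, so each complex ion is 1−.
Ligand charges: 1×isothiocyanato (-1 each), 1×azido (-1 each), 1×acetylacetonato (-1 each); total -3. So Hg + (-3) = 1−, giving Hg = +2.
Ligands are named alphabetically: acetylacetonato before azido before isothiocyanato.
The complex ion is anionic, so mercury takes the -ate form mercurate(II).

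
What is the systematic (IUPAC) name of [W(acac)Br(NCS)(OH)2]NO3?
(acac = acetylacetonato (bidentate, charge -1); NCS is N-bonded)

The 1 nitrate counter-ion carries a total charge of -1, so each complex ion is 1+.
Ligand charges: 2×hydroxo (-1 each), 1×bromo (-1 each), 1×acetylacetonato (-1 each), 1×isothiocyanato (-1 each); total -5. So W + (-5) = 1+, giving W = +6.
Ligands are named alphabetically: acetylacetonato before bromo before hydroxo before isothiocyanato.

(acetylacetonato)bromodihydroxoisothiocyanatotungsten(VI) nitrate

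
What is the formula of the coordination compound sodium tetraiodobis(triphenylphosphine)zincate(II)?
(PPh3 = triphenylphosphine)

Na2[ZnI4(PPh3)2]

Ligands: 4 iodo (I, -1), 2 triphenylphosphine (PPh3, neutral). Ligand charge sum = -4.
With Zn in oxidation state +2, the complex ion is [Zn...]^2−.
Charge balance with sodium (+1) requires 1 complex ion per 2 sodium.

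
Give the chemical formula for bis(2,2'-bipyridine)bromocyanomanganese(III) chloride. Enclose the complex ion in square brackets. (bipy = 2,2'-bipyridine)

[Mn(bipy)2Br(CN)]Cl

Ligands: 1 bromo (Br, -1), 1 cyano (CN, -1), 2 2,2'-bipyridine (bipy, neutral). Ligand charge sum = -2.
Charge balance with chloride (-1) requires 1 complex ion per 1 chloride.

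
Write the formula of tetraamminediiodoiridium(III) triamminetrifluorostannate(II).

Cation [Ir…]: ligand charges -2, Ir(III) ⇒ ion charge 1+.
Anion [Sn…]: ligand charges -3, Sn(II) ⇒ ion charge 1−.

[IrI2(NH3)4][SnF3(NH3)3]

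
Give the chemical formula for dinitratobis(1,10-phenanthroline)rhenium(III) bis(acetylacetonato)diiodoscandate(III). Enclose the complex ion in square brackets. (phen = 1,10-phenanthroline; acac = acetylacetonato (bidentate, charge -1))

[Re(NO3)2(phen)2][Sc(acac)2I2]

Cation [Re…]: ligand charges -2, Re(III) ⇒ ion charge 1+.
Anion [Sc…]: ligand charges -4, Sc(III) ⇒ ion charge 1−.
One 1+ cation balances one 1− anion.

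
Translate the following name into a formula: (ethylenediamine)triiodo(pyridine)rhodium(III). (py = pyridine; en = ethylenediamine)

Ligands: 1 pyridine (py, neutral), 3 iodo (I, -1), 1 ethylenediamine (en, neutral). Ligand charge sum = -3.
With Rh in oxidation state +3, the complex ion is [Rh...].

[Rh(en)I3(py)]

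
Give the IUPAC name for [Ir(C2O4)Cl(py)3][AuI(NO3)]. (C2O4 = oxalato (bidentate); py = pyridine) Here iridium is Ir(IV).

Both ions are complex: the cation is named first with the plain metal name, the anion second with the -ate form; each ion's ligands are alphabetised independently.
Ir is given as +4; the cation's ligand charges sum to -3, so the complex cation is 1+.
A 1:1 salt means the anion carries the equal and opposite charge, 1−.
Anion: ligand charges sum to -2; for the ion to be 1−, Au = +1.

chlorooxalatotris(pyridine)iridium(IV) iodonitratoaurate(I)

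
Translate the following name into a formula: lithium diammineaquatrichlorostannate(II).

Ligands: 2 ammine (NH3, neutral), 1 aqua (H2O, neutral), 3 chloro (Cl, -1). Ligand charge sum = -3.
Charge balance with lithium (+1) requires 1 complex ion per 1 lithium.

Li[SnCl3(H2O)(NH3)2]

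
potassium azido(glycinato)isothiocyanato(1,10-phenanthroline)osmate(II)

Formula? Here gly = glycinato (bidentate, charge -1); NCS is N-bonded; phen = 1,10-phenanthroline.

K[Os(gly)(N3)(NCS)(phen)]

Ligands: 1 glycinato (gly, -1), 1 isothiocyanato (NCS, -1), 1 azido (N3, -1), 1 1,10-phenanthroline (phen, neutral). Ligand charge sum = -3.
With Os in oxidation state +2, the complex ion is [Os...]^1−.
Charge balance with potassium (+1) requires 1 complex ion per 1 potassium.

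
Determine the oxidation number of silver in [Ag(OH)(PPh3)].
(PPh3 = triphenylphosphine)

+1

No counter-ion: the bracketed complex is neutral.
Ligand charges: 1×PPh3 neutral; 1×OH = -1; sum -1.
Ag + (-1) = 0 ⇒ Ag is +1.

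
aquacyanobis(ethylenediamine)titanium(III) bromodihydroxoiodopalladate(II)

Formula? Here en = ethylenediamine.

[Ti(CN)(en)2(H2O)][PdBrI(OH)2]

Cation [Ti…]: ligand charges -1, Ti(III) ⇒ ion charge 2+.
Anion [Pd…]: ligand charges -4, Pd(II) ⇒ ion charge 2−.
One 2+ cation balances one 2− anion.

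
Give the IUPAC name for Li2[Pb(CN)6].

lithium hexacyanoplumbate(IV)

The 2 lithium counter-ions carry a total charge of +2, so each complex ion is 2−.
Ligand charges: 6×cyano (-1 each); total -6. So Pb + (-6) = 2−, giving Pb = +4.
The complex ion is anionic, so lead takes the -ate form plumbate(IV).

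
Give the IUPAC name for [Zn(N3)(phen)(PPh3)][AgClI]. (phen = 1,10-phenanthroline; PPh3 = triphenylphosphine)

azido(1,10-phenanthroline)(triphenylphosphine)zinc(II) chloroiodoargentate(I)

Zinc is always +2 in its complexes; the cation's ligand charges sum to -1, so the complex cation is 1+.
A 1:1 salt means the anion carries the equal and opposite charge, 1−.
Anion: ligand charges sum to -2; for the ion to be 1−, Ag = +1.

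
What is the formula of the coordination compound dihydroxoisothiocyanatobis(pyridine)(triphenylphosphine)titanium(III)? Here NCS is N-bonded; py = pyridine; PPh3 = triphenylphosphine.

[Ti(NCS)(OH)2(PPh3)(py)2]

Ligands: 1 isothiocyanato (NCS, -1), 2 hydroxo (OH, -1), 2 pyridine (py, neutral), 1 triphenylphosphine (PPh3, neutral). Ligand charge sum = -3.
With Ti in oxidation state +3, the complex ion is [Ti...].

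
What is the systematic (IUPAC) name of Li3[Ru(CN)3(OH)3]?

lithium tricyanotrihydroxoruthenate(III)

The 3 lithium counter-ions carry a total charge of +3, so each complex ion is 3−.
Ligand charges: 3×hydroxo (-1 each), 3×cyano (-1 each); total -6. So Ru + (-6) = 3−, giving Ru = +3.
The complex ion is anionic, so ruthenium takes the -ate form ruthenate(III).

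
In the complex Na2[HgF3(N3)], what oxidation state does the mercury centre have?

+2

2 sodium outside the brackets (+1 each) → the complex ion is 2−.
Ligand charges: 3×F = -3; 1×N3 = -1; sum -4.
Hg + (-4) = 2− ⇒ Hg is +2.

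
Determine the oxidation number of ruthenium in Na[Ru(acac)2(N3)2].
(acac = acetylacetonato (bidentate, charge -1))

+3

1 sodium outside the brackets (+1 each) → the complex ion is 1−.
Ligand charges: 2×N3 = -2; 2×acac = -2; sum -4.
Ru + (-4) = 1− ⇒ Ru is +3.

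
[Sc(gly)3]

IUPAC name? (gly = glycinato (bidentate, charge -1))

tris(glycinato)scandium(III)

There is no counter-ion, so the complex is neutral overall.
Ligand charges: 3×glycinato (-1 each); total -3. So Sc + (-3) = 0, giving Sc = +3.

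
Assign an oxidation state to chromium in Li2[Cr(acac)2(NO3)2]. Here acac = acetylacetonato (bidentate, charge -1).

+2

2 lithium outside the brackets (+1 each) → the complex ion is 2−.
Ligand charges: 2×NO3 = -2; 2×acac = -2; sum -4.
Cr + (-4) = 2− ⇒ Cr is +2.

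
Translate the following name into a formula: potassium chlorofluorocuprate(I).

Ligands: 1 chloro (Cl, -1), 1 fluoro (F, -1). Ligand charge sum = -2.
Charge balance with potassium (+1) requires 1 complex ion per 1 potassium.

K[CuClF]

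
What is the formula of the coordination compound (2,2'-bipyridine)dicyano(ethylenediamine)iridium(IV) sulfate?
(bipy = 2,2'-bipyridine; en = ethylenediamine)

[Ir(bipy)(CN)2(en)]SO4

Ligands: 1 2,2'-bipyridine (bipy, neutral), 1 ethylenediamine (en, neutral), 2 cyano (CN, -1). Ligand charge sum = -2.
With Ir in oxidation state +4, the complex ion is [Ir...]^2+.
Charge balance with sulfate (-2) requires 1 complex ion per 1 sulfate.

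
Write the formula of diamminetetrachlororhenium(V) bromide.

[ReCl4(NH3)2]Br

Ligands: 4 chloro (Cl, -1), 2 ammine (NH3, neutral). Ligand charge sum = -4.
With Re in oxidation state +5, the complex ion is [Re...]^1+.
Charge balance with bromide (-1) requires 1 complex ion per 1 bromide.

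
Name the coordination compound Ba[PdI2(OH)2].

barium dihydroxodiiodopalladate(II)

The 1 barium counter-ion carries a total charge of +2, so each complex ion is 2−.
Ligand charges: 2×hydroxo (-1 each), 2×iodo (-1 each); total -4. So Pd + (-4) = 2−, giving Pd = +2.
Ligands are named alphabetically: hydroxo before iodo.
The complex ion is anionic, so palladium takes the -ate form palladate(II).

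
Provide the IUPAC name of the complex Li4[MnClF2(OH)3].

The 4 lithium counter-ions carry a total charge of +4, so each complex ion is 4−.
Ligand charges: 1×chloro (-1 each), 3×hydroxo (-1 each), 2×fluoro (-1 each); total -6. So Mn + (-6) = 4−, giving Mn = +2.
Ligands are named alphabetically: chloro before fluoro before hydroxo.
The complex ion is anionic, so manganese takes the -ate form manganate(II).

lithium chlorodifluorotrihydroxomanganate(II)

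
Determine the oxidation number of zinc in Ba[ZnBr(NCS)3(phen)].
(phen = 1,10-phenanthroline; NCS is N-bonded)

+2

1 barium outside the brackets (+2 each) → the complex ion is 2−.
Ligand charges: 1×Br = -1; 1×phen neutral; 3×NCS = -3; sum -4.
Zn + (-4) = 2− ⇒ Zn is +2.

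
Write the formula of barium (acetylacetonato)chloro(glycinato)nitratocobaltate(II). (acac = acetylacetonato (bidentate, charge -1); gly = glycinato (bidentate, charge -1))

Ligands: 1 acetylacetonato (acac, -1), 1 chloro (Cl, -1), 1 nitrato (NO3, -1), 1 glycinato (gly, -1). Ligand charge sum = -4.
With Co in oxidation state +2, the complex ion is [Co...]^2−.
Charge balance with barium (+2) requires 1 complex ion per 1 barium.

Ba[Co(acac)Cl(gly)(NO3)]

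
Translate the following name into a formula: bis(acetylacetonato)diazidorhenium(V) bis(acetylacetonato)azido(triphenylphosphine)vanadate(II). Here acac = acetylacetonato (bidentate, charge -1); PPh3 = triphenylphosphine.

Cation [Re…]: ligand charges -4, Re(V) ⇒ ion charge 1+.
Anion [V…]: ligand charges -3, V(II) ⇒ ion charge 1−.
One 1+ cation balances one 1− anion.

[Re(acac)2(N3)2][V(acac)2(N3)(PPh3)]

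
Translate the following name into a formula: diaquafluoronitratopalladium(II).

Ligands: 2 aqua (H2O, neutral), 1 fluoro (F, -1), 1 nitrato (NO3, -1). Ligand charge sum = -2.
With Pd in oxidation state +2, the complex ion is [Pd...].

[PdF(H2O)2(NO3)]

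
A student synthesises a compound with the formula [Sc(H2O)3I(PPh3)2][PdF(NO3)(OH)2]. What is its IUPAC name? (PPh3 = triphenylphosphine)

Both ions are complex: the cation is named first with the plain metal name, the anion second with the -ate form; each ion's ligands are alphabetised independently.
Scandium is always +3 in its complexes; the cation's ligand charges sum to -1, so the complex cation is 2+.
A 1:1 salt means the anion carries the equal and opposite charge, 2−.
Anion: ligand charges sum to -4; for the ion to be 2−, Pd = +2.

triaquaiodobis(triphenylphosphine)scandium(III) fluorodihydroxonitratopalladate(II)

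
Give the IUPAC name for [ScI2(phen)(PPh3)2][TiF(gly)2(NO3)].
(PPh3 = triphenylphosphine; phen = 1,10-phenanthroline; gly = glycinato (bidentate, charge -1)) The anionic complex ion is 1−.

diiodo(1,10-phenanthroline)bis(triphenylphosphine)scandium(III) fluorobis(glycinato)nitratotitanate(III)

The complex anion is given as 1−; its ligand charges sum to -4, so Ti = +3.
A 1:1 salt means the cation carries the equal and opposite charge, 1+.
Cation: ligand charges sum to -2; for the ion to be 1+, Sc = +3.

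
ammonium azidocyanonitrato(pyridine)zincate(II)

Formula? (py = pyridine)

NH4[Zn(CN)(N3)(NO3)(py)]

Ligands: 1 cyano (CN, -1), 1 pyridine (py, neutral), 1 azido (N3, -1), 1 nitrato (NO3, -1). Ligand charge sum = -3.
With Zn in oxidation state +2, the complex ion is [Zn...]^1−.
Charge balance with ammonium (+1) requires 1 complex ion per 1 ammonium.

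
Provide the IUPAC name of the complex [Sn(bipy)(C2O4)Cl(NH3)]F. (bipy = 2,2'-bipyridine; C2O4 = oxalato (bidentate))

The 1 fluoride counter-ion carries a total charge of -1, so each complex ion is 1+.
Ligand charges: 1×chloro (-1 each), 1×ammine (neutral), 1×2,2'-bipyridine (neutral), 1×oxalato (-2 each); total -3. So Sn + (-3) = 1+, giving Sn = +4.
Ligands are named alphabetically: ammine before bipyridine before chloro before oxalato.

ammine(2,2'-bipyridine)chlorooxalatotin(IV) fluoride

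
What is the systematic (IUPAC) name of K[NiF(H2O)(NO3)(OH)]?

potassium aquafluorohydroxonitratonickelate(II)

The 1 potassium counter-ion carries a total charge of +1, so each complex ion is 1−.
Ligand charges: 1×fluoro (-1 each), 1×hydroxo (-1 each), 1×nitrato (-1 each), 1×aqua (neutral); total -3. So Ni + (-3) = 1−, giving Ni = +2.
The complex ion is anionic, so nickel takes the -ate form nickelate(II).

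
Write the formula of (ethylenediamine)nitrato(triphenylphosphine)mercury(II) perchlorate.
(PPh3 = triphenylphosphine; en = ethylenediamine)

Ligands: 1 triphenylphosphine (PPh3, neutral), 1 ethylenediamine (en, neutral), 1 nitrato (NO3, -1). Ligand charge sum = -1.
With Hg in oxidation state +2, the complex ion is [Hg...]^1+.
Charge balance with perchlorate (-1) requires 1 complex ion per 1 perchlorate.

[Hg(en)(NO3)(PPh3)]ClO4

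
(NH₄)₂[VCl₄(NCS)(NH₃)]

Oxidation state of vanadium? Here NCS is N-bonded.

2 ammonium outside the brackets (+1 each) → the complex ion is 2−.
Ligand charges: 4×Cl = -4; 1×NCS = -1; 1×NH3 neutral; sum -5.
V + (-5) = 2− ⇒ V is +3.

+3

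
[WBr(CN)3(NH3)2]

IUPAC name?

diamminebromotricyanotungsten(IV)

There is no counter-ion, so the complex is neutral overall.
Ligand charges: 2×ammine (neutral), 1×bromo (-1 each), 3×cyano (-1 each); total -4. So W + (-4) = 0, giving W = +4.
Ligands are named alphabetically: ammine before bromo before cyano.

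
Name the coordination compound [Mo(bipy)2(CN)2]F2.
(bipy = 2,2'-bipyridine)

bis(2,2'-bipyridine)dicyanomolybdenum(IV) fluoride

The 2 fluoride counter-ions carry a total charge of -2, so each complex ion is 2+.
Ligand charges: 2×2,2'-bipyridine (neutral), 2×cyano (-1 each); total -2. So Mo + (-2) = 2+, giving Mo = +4.
Ligands are named alphabetically: bipyridine before cyano.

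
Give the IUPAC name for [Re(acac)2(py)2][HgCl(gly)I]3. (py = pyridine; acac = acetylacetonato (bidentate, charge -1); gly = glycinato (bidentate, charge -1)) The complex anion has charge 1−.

bis(acetylacetonato)bis(pyridine)rhenium(V) chloro(glycinato)iodomercurate(II)

Both ions are complex: the cation is named first with the plain metal name, the anion second with the -ate form; each ion's ligands are alphabetised independently.
The complex anion is given as 1−; its ligand charges sum to -3, so Hg = +2.
With 3 anions per cation, the cation must be 3×1 = 3+.
Cation: ligand charges sum to -2; for the ion to be 3+, Re = +5.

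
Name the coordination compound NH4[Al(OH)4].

The 1 ammonium counter-ion carries a total charge of +1, so each complex ion is 1−.
Ligand charges: 4×hydroxo (-1 each); total -4. So Al + (-4) = 1−, giving Al = +3.
The complex ion is anionic, so aluminium takes the -ate form aluminate(III).

ammonium tetrahydroxoaluminate(III)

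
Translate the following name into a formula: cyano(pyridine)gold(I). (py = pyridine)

[Au(CN)(py)]

Ligands: 1 pyridine (py, neutral), 1 cyano (CN, -1). Ligand charge sum = -1.
With Au in oxidation state +1, the complex ion is [Au...].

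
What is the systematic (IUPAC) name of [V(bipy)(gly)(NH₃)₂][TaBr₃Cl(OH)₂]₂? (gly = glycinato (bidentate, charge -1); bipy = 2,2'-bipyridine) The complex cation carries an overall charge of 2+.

The complex cation is given as 2+; its ligand charges sum to -1, so V = +3.
With 2 anions per cation, each anion must be 2/2 = 1−.
Anion: ligand charges sum to -6; for the ion to be 1−, Ta = +5.

diammine(2,2'-bipyridine)(glycinato)vanadium(III) tribromochlorodihydroxotantalate(V)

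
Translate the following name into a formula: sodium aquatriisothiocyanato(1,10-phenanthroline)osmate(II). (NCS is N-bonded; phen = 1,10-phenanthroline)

Na[Os(H2O)(NCS)3(phen)]

Ligands: 3 isothiocyanato (NCS, -1), 1 aqua (H2O, neutral), 1 1,10-phenanthroline (phen, neutral). Ligand charge sum = -3.
With Os in oxidation state +2, the complex ion is [Os...]^1−.
Charge balance with sodium (+1) requires 1 complex ion per 1 sodium.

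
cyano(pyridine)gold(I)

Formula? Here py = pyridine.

Ligands: 1 cyano (CN, -1), 1 pyridine (py, neutral). Ligand charge sum = -1.
With Au in oxidation state +1, the complex ion is [Au...].

[Au(CN)(py)]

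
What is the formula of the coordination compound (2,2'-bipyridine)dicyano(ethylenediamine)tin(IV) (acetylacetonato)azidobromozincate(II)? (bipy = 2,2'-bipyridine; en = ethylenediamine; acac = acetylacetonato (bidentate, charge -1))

Cation [Sn…]: ligand charges -2, Sn(IV) ⇒ ion charge 2+.
Anion [Zn…]: ligand charges -3, Zn(II) ⇒ ion charge 1−.

[Sn(bipy)(CN)2(en)][Zn(acac)Br(N3)]2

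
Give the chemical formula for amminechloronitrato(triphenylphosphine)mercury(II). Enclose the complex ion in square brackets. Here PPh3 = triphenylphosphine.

Ligands: 1 nitrato (NO3, -1), 1 triphenylphosphine (PPh3, neutral), 1 chloro (Cl, -1), 1 ammine (NH3, neutral). Ligand charge sum = -2.
With Hg in oxidation state +2, the complex ion is [Hg...].

[HgCl(NH3)(NO3)(PPh3)]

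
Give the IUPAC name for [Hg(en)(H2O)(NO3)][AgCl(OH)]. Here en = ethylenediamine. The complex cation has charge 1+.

aqua(ethylenediamine)nitratomercury(II) chlorohydroxoargentate(I)

The complex cation is given as 1+; its ligand charges sum to -1, so Hg = +2.
A 1:1 salt means the anion carries the equal and opposite charge, 1−.
Anion: ligand charges sum to -2; for the ion to be 1−, Ag = +1.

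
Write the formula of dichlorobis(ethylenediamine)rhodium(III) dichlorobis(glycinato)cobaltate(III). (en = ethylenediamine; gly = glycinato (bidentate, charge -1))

Cation [Rh…]: ligand charges -2, Rh(III) ⇒ ion charge 1+.
Anion [Co…]: ligand charges -4, Co(III) ⇒ ion charge 1−.
One 1+ cation balances one 1− anion.

[RhCl2(en)2][CoCl2(gly)2]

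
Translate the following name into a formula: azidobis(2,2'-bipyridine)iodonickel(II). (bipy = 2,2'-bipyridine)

Ligands: 1 iodo (I, -1), 1 azido (N3, -1), 2 2,2'-bipyridine (bipy, neutral). Ligand charge sum = -2.
With Ni in oxidation state +2, the complex ion is [Ni...].

[Ni(bipy)2I(N3)]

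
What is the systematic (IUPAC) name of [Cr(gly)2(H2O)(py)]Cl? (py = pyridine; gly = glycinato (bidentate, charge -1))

aquabis(glycinato)(pyridine)chromium(III) chloride

The 1 chloride counter-ion carries a total charge of -1, so each complex ion is 1+.
Ligand charges: 1×pyridine (neutral), 1×aqua (neutral), 2×glycinato (-1 each); total -2. So Cr + (-2) = 1+, giving Cr = +3.
Ligands are named alphabetically: aqua before glycinato before pyridine.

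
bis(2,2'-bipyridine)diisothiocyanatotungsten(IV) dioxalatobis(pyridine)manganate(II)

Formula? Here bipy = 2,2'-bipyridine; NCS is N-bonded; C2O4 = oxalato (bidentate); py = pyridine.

[W(bipy)2(NCS)2][Mn(C2O4)2(py)2]

Cation [W…]: ligand charges -2, W(IV) ⇒ ion charge 2+.
Anion [Mn…]: ligand charges -4, Mn(II) ⇒ ion charge 2−.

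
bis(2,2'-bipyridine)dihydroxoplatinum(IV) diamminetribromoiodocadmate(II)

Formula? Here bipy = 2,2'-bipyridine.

Cation [Pt…]: ligand charges -2, Pt(IV) ⇒ ion charge 2+.
Anion [Cd…]: ligand charges -4, Cd(II) ⇒ ion charge 2−.
One 2+ cation balances one 2− anion.

[Pt(bipy)2(OH)2][CdBr3I(NH3)2]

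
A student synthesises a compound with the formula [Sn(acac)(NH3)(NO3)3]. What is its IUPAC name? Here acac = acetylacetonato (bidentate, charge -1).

(acetylacetonato)amminetrinitratotin(IV)

There is no counter-ion, so the complex is neutral overall.
Ligand charges: 1×ammine (neutral), 3×nitrato (-1 each), 1×acetylacetonato (-1 each); total -4. So Sn + (-4) = 0, giving Sn = +4.
Ligands are named alphabetically: acetylacetonato before ammine before nitrato.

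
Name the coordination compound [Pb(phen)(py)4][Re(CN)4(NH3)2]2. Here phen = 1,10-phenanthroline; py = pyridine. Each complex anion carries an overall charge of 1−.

(1,10-phenanthroline)tetrakis(pyridine)lead(II) diamminetetracyanorhenate(III)

The complex anion is given as 1−; its ligand charges sum to -4, so Re = +3.
With 2 anions per cation, the cation must be 2×1 = 2+.
Cation: ligand charges sum to 0; for the ion to be 2+, Pb = +2.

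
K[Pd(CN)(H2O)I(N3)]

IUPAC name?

potassium aquaazidocyanoiodopalladate(II)

The 1 potassium counter-ion carries a total charge of +1, so each complex ion is 1−.
Ligand charges: 1×azido (-1 each), 1×aqua (neutral), 1×iodo (-1 each), 1×cyano (-1 each); total -3. So Pd + (-3) = 1−, giving Pd = +2.
Ligands are named alphabetically: aqua before azido before cyano before iodo.
The complex ion is anionic, so palladium takes the -ate form palladate(II).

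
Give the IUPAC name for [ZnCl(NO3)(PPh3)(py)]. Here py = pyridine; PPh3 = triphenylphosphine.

chloronitrato(pyridine)(triphenylphosphine)zinc(II)

There is no counter-ion, so the complex is neutral overall.
Ligand charges: 1×pyridine (neutral), 1×chloro (-1 each), 1×nitrato (-1 each), 1×triphenylphosphine (neutral); total -2. So Zn + (-2) = 0, giving Zn = +2.
Ligands are named alphabetically: chloro before nitrato before pyridine before triphenylphosphine.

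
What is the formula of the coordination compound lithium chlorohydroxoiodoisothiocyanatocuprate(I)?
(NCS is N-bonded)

Ligands: 1 hydroxo (OH, -1), 1 chloro (Cl, -1), 1 isothiocyanato (NCS, -1), 1 iodo (I, -1). Ligand charge sum = -4.
Charge balance with lithium (+1) requires 1 complex ion per 3 lithium.

Li3[CuClI(NCS)(OH)]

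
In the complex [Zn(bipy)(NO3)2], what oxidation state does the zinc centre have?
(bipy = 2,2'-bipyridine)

No counter-ion: the bracketed complex is neutral.
Ligand charges: 2×NO3 = -2; 1×bipy neutral; sum -2.
Zn + (-2) = 0 ⇒ Zn is +2.

+2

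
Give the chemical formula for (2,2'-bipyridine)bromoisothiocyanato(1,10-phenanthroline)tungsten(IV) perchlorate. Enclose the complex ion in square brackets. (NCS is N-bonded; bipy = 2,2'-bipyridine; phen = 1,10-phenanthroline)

[W(bipy)Br(NCS)(phen)](ClO4)2

Ligands: 1 isothiocyanato (NCS, -1), 1 2,2'-bipyridine (bipy, neutral), 1 bromo (Br, -1), 1 1,10-phenanthroline (phen, neutral). Ligand charge sum = -2.
With W in oxidation state +4, the complex ion is [W...]^2+.
Charge balance with perchlorate (-1) requires 1 complex ion per 2 perchlorate.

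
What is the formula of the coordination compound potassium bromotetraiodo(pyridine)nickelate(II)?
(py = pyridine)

K3[NiBrI4(py)]

Ligands: 4 iodo (I, -1), 1 bromo (Br, -1), 1 pyridine (py, neutral). Ligand charge sum = -5.
Charge balance with potassium (+1) requires 1 complex ion per 3 potassium.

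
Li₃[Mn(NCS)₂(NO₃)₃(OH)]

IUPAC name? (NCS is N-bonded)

lithium hydroxodiisothiocyanatotrinitratomanganate(III)

The 3 lithium counter-ions carry a total charge of +3, so each complex ion is 3−.
Ligand charges: 3×nitrato (-1 each), 2×isothiocyanato (-1 each), 1×hydroxo (-1 each); total -6. So Mn + (-6) = 3−, giving Mn = +3.
Ligands are named alphabetically: hydroxo before isothiocyanato before nitrato.
The complex ion is anionic, so manganese takes the -ate form manganate(III).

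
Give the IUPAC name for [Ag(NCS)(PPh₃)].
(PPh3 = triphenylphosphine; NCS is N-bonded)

There is no counter-ion, so the complex is neutral overall.
Ligand charges: 1×triphenylphosphine (neutral), 1×isothiocyanato (-1 each); total -1. So Ag + (-1) = 0, giving Ag = +1.
Ligands are named alphabetically: isothiocyanato before triphenylphosphine.

isothiocyanato(triphenylphosphine)silver(I)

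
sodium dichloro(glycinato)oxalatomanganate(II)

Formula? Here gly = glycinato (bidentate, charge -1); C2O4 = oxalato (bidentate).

Ligands: 1 glycinato (gly, -1), 1 oxalato (C2O4, -2), 2 chloro (Cl, -1). Ligand charge sum = -5.
With Mn in oxidation state +2, the complex ion is [Mn...]^3−.
Charge balance with sodium (+1) requires 1 complex ion per 3 sodium.

Na3[Mn(C2O4)Cl2(gly)]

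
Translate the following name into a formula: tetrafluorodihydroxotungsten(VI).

[WF4(OH)2]

Ligands: 2 hydroxo (OH, -1), 4 fluoro (F, -1). Ligand charge sum = -6.
With W in oxidation state +6, the complex ion is [W...].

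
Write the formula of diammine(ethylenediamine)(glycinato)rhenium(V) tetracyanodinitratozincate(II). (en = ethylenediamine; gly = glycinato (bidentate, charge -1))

Cation [Re…]: ligand charges -1, Re(V) ⇒ ion charge 4+.
Anion [Zn…]: ligand charges -6, Zn(II) ⇒ ion charge 4−.
One 4+ cation balances one 4− anion.

[Re(en)(gly)(NH3)2][Zn(CN)4(NO3)2]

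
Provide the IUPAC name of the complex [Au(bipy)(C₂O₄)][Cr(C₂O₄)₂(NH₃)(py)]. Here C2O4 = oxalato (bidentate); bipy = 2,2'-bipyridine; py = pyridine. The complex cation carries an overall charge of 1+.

Both ions are complex: the cation is named first with the plain metal name, the anion second with the -ate form; each ion's ligands are alphabetised independently.
The complex cation is given as 1+; its ligand charges sum to -2, so Au = +3.
A 1:1 salt means the anion carries the equal and opposite charge, 1−.
Anion: ligand charges sum to -4; for the ion to be 1−, Cr = +3.

(2,2'-bipyridine)oxalatogold(III) amminedioxalato(pyridine)chromate(III)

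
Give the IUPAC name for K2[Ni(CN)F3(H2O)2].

The 2 potassium counter-ions carry a total charge of +2, so each complex ion is 2−.
Ligand charges: 1×cyano (-1 each), 2×aqua (neutral), 3×fluoro (-1 each); total -4. So Ni + (-4) = 2−, giving Ni = +2.
Ligands are named alphabetically: aqua before cyano before fluoro.
The complex ion is anionic, so nickel takes the -ate form nickelate(II).

potassium diaquacyanotrifluoronickelate(II)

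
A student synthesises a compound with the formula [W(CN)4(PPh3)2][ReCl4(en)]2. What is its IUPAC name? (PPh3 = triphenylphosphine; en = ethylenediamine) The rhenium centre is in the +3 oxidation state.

Re is given as +3; the anion's ligand charges sum to -4, so the complex anion is 1−.
With 2 anions per cation, the cation must be 2×1 = 2+.
Cation: ligand charges sum to -4; for the ion to be 2+, W = +6.

tetracyanobis(triphenylphosphine)tungsten(VI) tetrachloro(ethylenediamine)rhenate(III)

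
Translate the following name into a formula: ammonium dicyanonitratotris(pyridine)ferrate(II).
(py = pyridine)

Ligands: 2 cyano (CN, -1), 1 nitrato (NO3, -1), 3 pyridine (py, neutral). Ligand charge sum = -3.
With Fe in oxidation state +2, the complex ion is [Fe...]^1−.
Charge balance with ammonium (+1) requires 1 complex ion per 1 ammonium.

NH4[Fe(CN)2(NO3)(py)3]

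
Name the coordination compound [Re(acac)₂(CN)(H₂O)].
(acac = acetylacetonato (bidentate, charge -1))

bis(acetylacetonato)aquacyanorhenium(III)

There is no counter-ion, so the complex is neutral overall.
Ligand charges: 1×cyano (-1 each), 2×acetylacetonato (-1 each), 1×aqua (neutral); total -3. So Re + (-3) = 0, giving Re = +3.
Ligands are named alphabetically: acetylacetonato before aqua before cyano.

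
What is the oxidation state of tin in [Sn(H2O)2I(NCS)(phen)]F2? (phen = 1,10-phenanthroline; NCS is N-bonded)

+4

2 fluoride outside the brackets (-1 each) → the complex ion is 2+.
Ligand charges: 2×H2O neutral; 1×phen neutral; 1×NCS = -1; 1×I = -1; sum -2.
Sn + (-2) = 2+ ⇒ Sn is +4.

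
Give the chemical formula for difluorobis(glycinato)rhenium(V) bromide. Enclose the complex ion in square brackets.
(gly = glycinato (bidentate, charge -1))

Ligands: 2 glycinato (gly, -1), 2 fluoro (F, -1). Ligand charge sum = -4.
With Re in oxidation state +5, the complex ion is [Re...]^1+.
Charge balance with bromide (-1) requires 1 complex ion per 1 bromide.

[ReF2(gly)2]Br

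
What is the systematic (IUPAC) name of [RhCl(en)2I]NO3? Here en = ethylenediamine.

The 1 nitrate counter-ion carries a total charge of -1, so each complex ion is 1+.
Ligand charges: 1×chloro (-1 each), 1×iodo (-1 each), 2×ethylenediamine (neutral); total -2. So Rh + (-2) = 1+, giving Rh = +3.
Ligands are named alphabetically: chloro before ethylenediamine before iodo.

chlorobis(ethylenediamine)iodorhodium(III) nitrate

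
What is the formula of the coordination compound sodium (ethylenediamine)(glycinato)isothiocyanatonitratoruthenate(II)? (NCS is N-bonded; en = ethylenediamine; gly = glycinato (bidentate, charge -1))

Na[Ru(en)(gly)(NCS)(NO3)]

Ligands: 1 isothiocyanato (NCS, -1), 1 ethylenediamine (en, neutral), 1 nitrato (NO3, -1), 1 glycinato (gly, -1). Ligand charge sum = -3.
With Ru in oxidation state +2, the complex ion is [Ru...]^1−.
Charge balance with sodium (+1) requires 1 complex ion per 1 sodium.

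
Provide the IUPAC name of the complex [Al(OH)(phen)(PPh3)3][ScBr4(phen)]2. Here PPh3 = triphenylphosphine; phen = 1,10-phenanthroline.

hydroxo(1,10-phenanthroline)tris(triphenylphosphine)aluminium(III) tetrabromo(1,10-phenanthroline)scandate(III)

Both ions are complex: the cation is named first with the plain metal name, the anion second with the -ate form; each ion's ligands are alphabetised independently.
Aluminium is always +3 in its complexes; the cation's ligand charges sum to -1, so the complex cation is 2+.
With 2 anions per cation, each anion must be 2/2 = 1−.
Anion: ligand charges sum to -4; for the ion to be 1−, Sc = +3.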